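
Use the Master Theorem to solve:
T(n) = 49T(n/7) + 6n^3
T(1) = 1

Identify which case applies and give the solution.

a=49, b=7, f(n)=6n^3. log_7(49) = 2. Since c=3 > 2 and the regularity condition holds (49(n/7)^3 = (49/7^3)n^3 with 49/7^3 < 1), Case 3 applies: T(n) = Θ(f(n)) = O(n^3).

Answer: O(n^3) - Case 3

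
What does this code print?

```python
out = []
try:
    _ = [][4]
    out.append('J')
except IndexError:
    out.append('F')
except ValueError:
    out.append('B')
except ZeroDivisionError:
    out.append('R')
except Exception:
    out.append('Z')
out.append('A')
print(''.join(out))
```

Execution trace: 'F' (except IndexError) → 'A' (after the try/except). Output: FA

Answer: FA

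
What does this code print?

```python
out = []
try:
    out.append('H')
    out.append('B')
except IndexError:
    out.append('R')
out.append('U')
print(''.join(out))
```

Execution trace: 'H' (try body) → 'B' (try body, no exception) → 'U' (after the try/except). Output: HBU

Answer: HBU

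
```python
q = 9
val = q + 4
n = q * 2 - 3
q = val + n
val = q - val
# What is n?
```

Trace:
`q = 9` → q = 9
`val = q + 4` → val = 13
`n = q * 2 - 3` → n = 15
`q = val + n` → q = 28
`val = q - val` → val = 15
So n = 15

Answer: 15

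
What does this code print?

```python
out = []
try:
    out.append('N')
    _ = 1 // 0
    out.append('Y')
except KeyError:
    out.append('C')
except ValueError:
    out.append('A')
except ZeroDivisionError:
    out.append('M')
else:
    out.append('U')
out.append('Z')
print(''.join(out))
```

Execution trace: 'N' (try body) → 'M' (except ZeroDivisionError) → 'Z' (after the try/except). Output: NMZ

Answer: NMZ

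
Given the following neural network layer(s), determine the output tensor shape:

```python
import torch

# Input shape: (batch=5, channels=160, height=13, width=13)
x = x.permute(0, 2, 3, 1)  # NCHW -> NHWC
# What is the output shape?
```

Input: (5, 160, 13, 13) -> Output: (5, 13, 13, 160)

Answer: (5, 13, 13, 160)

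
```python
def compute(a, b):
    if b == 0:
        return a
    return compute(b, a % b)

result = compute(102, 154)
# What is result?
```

compute(102, 154) -> compute(154, 102) -> compute(102, 52) -> compute(52, 50) -> compute(50, 2) -> compute(2, 0) -> 2

Answer: 2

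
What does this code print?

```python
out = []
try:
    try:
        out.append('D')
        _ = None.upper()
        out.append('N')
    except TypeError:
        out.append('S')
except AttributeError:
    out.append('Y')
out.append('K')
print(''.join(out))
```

Execution trace: 'D' (try body) → 'Y' (outer except AttributeError) → 'K' (after the try/except). Output: DYK

Answer: DYK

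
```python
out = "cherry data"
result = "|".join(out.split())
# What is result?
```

Trace:
`out = "cherry data"` → out = 'cherry data'
`result = "|".join(out.split())` → result = 'cherry|data'
So result = 'cherry|data'

Answer: 'cherry|data'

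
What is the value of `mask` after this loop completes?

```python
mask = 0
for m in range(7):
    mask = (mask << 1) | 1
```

Build 7 consecutive 1-bits: 0b1111111
`mask` takes the values: 0 → 1 → 3 → 7 → 15 → 31 → 63 → 127

Answer: 127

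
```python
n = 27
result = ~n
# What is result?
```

Trace:
`n = 27` → n = 27
`result = ~n` → result = -28
So result = -28

Answer: -28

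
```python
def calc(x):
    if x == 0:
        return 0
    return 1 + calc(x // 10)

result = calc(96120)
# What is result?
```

Count of digits of 96120: 5

Answer: 5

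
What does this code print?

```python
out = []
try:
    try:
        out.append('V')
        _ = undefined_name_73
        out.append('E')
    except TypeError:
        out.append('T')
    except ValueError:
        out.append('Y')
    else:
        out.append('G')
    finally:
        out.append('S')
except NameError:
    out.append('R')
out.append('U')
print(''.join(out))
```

Execution trace: 'V' (try body) → 'S' (finally) → 'R' (outer except NameError) → 'U' (after the try/except). Output: VSRU

Answer: VSRU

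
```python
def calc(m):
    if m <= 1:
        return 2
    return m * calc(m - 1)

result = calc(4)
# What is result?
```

calc(4) = 4 * 3 * 2 * 2 = 48

Answer: 48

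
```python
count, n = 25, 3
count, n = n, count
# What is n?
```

Trace:
`count, n = 25, 3` → count = 25; n = 3
`count, n = n, count` → count = 3; n = 25
So n = 25

Answer: 25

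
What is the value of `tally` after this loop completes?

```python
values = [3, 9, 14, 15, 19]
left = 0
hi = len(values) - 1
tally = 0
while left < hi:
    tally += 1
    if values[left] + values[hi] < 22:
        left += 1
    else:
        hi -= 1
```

Steps to find pair summing to 22
`tally` takes the values: 0 → 1 → 2 → 3 → 4

Answer: 4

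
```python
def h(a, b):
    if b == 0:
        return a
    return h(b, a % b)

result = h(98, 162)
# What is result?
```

h(98, 162) -> h(162, 98) -> h(98, 64) -> h(64, 34) -> h(34, 30) -> h(30, 4) -> h(4, 2) -> h(2, 0) -> 2

Answer: 2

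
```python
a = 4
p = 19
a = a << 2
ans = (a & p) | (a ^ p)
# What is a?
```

Trace:
`a = 4` → a = 4
`p = 19` → p = 19
`a = a << 2` → a = 16
`ans = (a & p) | (a ^ p)` → ans = 19
So a = 16

Answer: 16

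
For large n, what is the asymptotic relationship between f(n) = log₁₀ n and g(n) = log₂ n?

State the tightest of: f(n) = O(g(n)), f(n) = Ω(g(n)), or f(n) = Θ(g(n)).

log₁₀ n vs log₂ n: f(n) = Θ(g(n)) — they are asymptotically equivalent (log bases differ by a constant factor).

Answer: f(n) = Θ(g(n)) — they are asymptotically equivalent (log bases differ by a constant factor).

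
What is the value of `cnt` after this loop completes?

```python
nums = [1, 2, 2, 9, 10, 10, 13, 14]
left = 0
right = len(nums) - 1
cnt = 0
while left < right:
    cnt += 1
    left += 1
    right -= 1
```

Iterations until pointers meet (list length 8)
`cnt` takes the values: 0 → 1 → 2 → 3 → 4

Answer: 4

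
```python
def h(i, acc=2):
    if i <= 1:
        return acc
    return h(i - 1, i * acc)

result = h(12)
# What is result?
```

Accumulator trace (n, acc): (12, 2) -> (11, 24) -> (10, 264) -> (9, 2640) -> (8, 23760) -> (7, 190080) -> (6, 1330560) -> (5, 7983360) -> (4, 39916800) -> (3, 159667200) -> (2, 479001600) -> (1, 958003200) -> return 958003200

Answer: 958003200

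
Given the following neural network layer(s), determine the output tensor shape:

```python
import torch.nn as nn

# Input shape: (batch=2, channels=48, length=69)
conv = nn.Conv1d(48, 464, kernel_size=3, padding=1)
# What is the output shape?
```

Input: (2, 48, 69) -> Output: (2, 464, 69)

Answer: (2, 464, 69)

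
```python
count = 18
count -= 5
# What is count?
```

Trace:
`count = 18` → count = 18
`count -= 5` → count = 13
So count = 13

Answer: 13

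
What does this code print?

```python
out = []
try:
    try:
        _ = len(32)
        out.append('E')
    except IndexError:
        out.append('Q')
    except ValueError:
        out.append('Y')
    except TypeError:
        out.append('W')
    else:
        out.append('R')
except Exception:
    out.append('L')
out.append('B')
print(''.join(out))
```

Execution trace: 'W' (inner except TypeError) → 'B' (after the try/except). Output: WB

Answer: WB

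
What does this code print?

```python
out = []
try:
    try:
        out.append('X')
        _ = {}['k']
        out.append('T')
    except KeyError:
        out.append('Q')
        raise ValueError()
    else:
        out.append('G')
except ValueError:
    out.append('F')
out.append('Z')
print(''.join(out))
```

Execution trace: 'X' (try body) → 'Q' (except KeyError) → 'F' (outer except ValueError) → 'Z' (after the try/except). Output: XQFZ

Answer: XQFZ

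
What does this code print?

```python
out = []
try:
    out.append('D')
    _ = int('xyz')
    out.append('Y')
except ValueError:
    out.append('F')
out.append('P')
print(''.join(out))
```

Execution trace: 'D' (try body) → 'F' (except ValueError) → 'P' (after the try/except). Output: DFP

Answer: DFP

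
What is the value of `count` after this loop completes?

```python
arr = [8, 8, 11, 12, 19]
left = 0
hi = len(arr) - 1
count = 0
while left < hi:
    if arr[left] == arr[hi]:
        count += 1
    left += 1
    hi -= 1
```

Count matching pairs from ends
`count` takes the values: 0

Answer: 0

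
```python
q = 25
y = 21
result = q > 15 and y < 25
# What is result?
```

Trace:
`q = 25` → q = 25
`y = 21` → y = 21
`result = q > 15 and y < 25` → result = True
So result = True

Answer: True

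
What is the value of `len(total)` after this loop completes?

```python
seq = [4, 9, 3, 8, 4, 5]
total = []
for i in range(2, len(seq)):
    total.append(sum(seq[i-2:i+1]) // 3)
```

Number of 3-element averages
`total` takes the values: [] → [5] → [5, 6] → [5, 6, 5] → [5, 6, 5, 5]
So `len(total)` = 4

Answer: 4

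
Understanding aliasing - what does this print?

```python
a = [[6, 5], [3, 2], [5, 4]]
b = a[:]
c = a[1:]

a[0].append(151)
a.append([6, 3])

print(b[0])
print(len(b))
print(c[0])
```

Key concept: slice with nested mutation.
Step by step:
`a = [[6, 5], [3, 2], [5, 4]]` → a = [[6, 5], [3, 2], [5, 4]]
`b = a[:]` → b = [[6, 5], [3, 2], [5, 4]]
`c = a[1:]` → c = [[3, 2], [5, 4]]
`a[0].append(151)` → a = [[6, 5, 151], [3, 2], [5, 4]]; b = [[6, 5, 151], [3, 2], [5, 4]]
`a.append([6, 3])` → a = [[6, 5, 151], [3, 2], [5, 4], [6, 3]]
`print(b[0])` → prints [6, 5, 151]
`print(len(b))` → prints 3
`print(c[0])` → prints [3, 2]

Answer:
[6, 5, 151]
3
[3, 2]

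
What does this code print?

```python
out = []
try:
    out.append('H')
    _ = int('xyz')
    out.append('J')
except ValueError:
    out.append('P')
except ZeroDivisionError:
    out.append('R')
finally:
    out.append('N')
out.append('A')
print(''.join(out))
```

Execution trace: 'H' (try body) → 'P' (except ValueError) → 'N' (finally) → 'A' (after the try/except). Output: HPNA

Answer: HPNA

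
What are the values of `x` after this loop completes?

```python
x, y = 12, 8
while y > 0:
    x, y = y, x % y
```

GCD of 12 and 8
`x` takes the values: 12 → 8 → 4

Answer: 4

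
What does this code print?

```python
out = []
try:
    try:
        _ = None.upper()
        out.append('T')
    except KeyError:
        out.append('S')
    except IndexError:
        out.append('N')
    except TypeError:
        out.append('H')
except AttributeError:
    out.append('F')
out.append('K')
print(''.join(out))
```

Execution trace: 'F' (outer except AttributeError) → 'K' (after the try/except). Output: FK

Answer: FK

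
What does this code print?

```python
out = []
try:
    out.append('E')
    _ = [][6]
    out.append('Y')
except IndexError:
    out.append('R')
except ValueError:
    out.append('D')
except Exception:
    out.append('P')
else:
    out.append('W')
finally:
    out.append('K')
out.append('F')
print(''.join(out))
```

Execution trace: 'E' (try body) → 'R' (except IndexError) → 'K' (finally) → 'F' (after the try/except). Output: ERKF

Answer: ERKF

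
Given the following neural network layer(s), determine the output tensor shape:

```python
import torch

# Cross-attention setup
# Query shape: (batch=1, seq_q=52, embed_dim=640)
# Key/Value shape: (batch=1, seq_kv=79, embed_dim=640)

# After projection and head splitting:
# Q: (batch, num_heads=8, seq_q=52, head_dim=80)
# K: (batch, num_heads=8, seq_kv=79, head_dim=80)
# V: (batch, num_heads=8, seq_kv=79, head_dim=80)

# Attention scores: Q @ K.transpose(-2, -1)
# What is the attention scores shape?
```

Input: (1, 52, 640) -> Output: (1, 8, 52, 79)

Answer: (1, 8, 52, 79)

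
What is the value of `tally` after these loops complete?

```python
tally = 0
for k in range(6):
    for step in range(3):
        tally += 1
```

6 * 3 = 18
`tally` takes the values: 0 → 1 → 2 → 3 → 4 → 5 → 6 → 7 → 8 → 9 → 10 → 11 → 12 → 13 → 14 → 15 → 16 → 17 → 18

Answer: 18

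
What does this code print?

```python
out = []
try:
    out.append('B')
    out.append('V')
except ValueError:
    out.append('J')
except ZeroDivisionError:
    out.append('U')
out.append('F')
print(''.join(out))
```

Execution trace: 'B' (try body) → 'V' (try body, no exception) → 'F' (after the try/except). Output: BVF

Answer: BVF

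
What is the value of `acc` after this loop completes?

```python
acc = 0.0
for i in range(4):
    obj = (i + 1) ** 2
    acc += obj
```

Sum of squared losses 1² + 2² + ... + 4²
`acc` takes the values: 0.0 → 1.0 → 5.0 → 14.0 → 30.0

Answer: 30.0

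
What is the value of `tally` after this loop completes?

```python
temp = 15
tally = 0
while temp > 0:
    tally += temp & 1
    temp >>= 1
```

Count set bits in 15 (binary: 0b1111)
`tally` takes the values: 0 → 1 → 2 → 3 → 4

Answer: 4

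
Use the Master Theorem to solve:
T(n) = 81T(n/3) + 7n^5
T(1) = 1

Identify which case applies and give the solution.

a=81, b=3, f(n)=7n^5. log_3(81) = 4. Since c=5 > 4 and the regularity condition holds (81(n/3)^5 = (81/3^5)n^5 with 81/3^5 < 1), Case 3 applies: T(n) = Θ(f(n)) = O(n^5).

Answer: O(n^5) - Case 3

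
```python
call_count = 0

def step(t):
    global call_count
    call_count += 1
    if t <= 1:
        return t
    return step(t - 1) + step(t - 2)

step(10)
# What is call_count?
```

Calls(t) = 1 + Calls(t-1) + Calls(t-2); Calls(0)=Calls(1)=1. For t=10 this gives 177.

Answer: 177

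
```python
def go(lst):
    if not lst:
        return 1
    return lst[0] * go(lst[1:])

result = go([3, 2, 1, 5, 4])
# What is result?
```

Product over [3, 2, 1, 5, 4] = 3 * 2 * 1 * 5 * 4 = 120

Answer: 120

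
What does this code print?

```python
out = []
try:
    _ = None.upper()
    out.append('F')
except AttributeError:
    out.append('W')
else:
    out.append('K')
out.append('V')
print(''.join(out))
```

Execution trace: 'W' (except AttributeError) → 'V' (after the try/except). Output: WV

Answer: WV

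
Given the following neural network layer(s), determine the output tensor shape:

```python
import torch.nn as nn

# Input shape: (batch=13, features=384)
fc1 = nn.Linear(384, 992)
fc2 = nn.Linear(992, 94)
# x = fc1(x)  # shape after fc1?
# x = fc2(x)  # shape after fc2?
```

Input: (13, 384) -> after fc1: (13, 992) -> Output: (13, 94)

Answer: (13, 94)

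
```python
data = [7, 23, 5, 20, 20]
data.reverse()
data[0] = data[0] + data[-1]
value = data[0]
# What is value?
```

Trace:
`data = [7, 23, 5, 20, 20]` → data = [7, 23, 5, 20, 20]
`data.reverse()` → data = [20, 20, 5, 23, 7]
`data[0] = data[0] + data[-1]` → data = [27, 20, 5, 23, 7]
`value = data[0]` → value = 27
So value = 27

Answer: 27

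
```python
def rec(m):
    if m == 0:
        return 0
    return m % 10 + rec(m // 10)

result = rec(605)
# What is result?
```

Sum of digits of 605: 5 + 0 + 6 = 11

Answer: 11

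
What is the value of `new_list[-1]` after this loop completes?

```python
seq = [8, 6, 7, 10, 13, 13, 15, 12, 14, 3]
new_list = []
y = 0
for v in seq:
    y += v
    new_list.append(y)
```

Cumulative sum ends at 101
`new_list` takes the values: [] → [8] → [8, 14] → [8, 14, 21] → [8, 14, 21, 31] → [8, 14, 21, 31, 44] → [8, 14, 21, 31, 44, 57] → [8, 14, 21, 31, 44, 57, 72] → [8, 14, 21, 31, 44, 57, 72, 84] → [8, 14, 21, 31, 44, 57, 72, 84, 98] → [8, 14, 21, 31, 44, 57, 72, 84, 98, 101]
So `new_list[-1]` = 101

Answer: 101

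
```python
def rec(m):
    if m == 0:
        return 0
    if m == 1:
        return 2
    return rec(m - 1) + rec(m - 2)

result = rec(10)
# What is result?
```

Build up from base cases: rec(0)=0, rec(1)=2, rec(2)=2, rec(3)=4, rec(4)=6, rec(5)=10, rec(6)=16, ..., rec(10)=110

Answer: 110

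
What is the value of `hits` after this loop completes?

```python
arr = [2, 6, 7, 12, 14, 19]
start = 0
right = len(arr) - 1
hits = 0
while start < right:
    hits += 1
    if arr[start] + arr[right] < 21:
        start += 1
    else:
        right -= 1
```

Steps to find pair summing to 21
`hits` takes the values: 0 → 1 → 2 → 3 → 4 → 5

Answer: 5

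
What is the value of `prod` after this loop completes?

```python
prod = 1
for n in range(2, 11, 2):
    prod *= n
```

Product of even numbers 2 to 10
`prod` takes the values: 1 → 2 → 8 → 48 → 384 → 3840

Answer: 3840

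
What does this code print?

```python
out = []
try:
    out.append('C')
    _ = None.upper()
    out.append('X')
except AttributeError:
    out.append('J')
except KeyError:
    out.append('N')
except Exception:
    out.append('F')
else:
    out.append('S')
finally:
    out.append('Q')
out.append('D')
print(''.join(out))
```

Execution trace: 'C' (try body) → 'J' (except AttributeError) → 'Q' (finally) → 'D' (after the try/except). Output: CJQD

Answer: CJQD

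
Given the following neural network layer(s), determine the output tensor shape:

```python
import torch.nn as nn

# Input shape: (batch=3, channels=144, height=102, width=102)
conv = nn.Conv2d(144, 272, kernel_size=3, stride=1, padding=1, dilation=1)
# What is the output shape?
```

Input: (3, 144, 102, 102) -> Output: (3, 272, 102, 102)

Answer: (3, 272, 102, 102)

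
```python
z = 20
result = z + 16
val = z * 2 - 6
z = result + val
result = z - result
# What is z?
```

Trace:
`z = 20` → z = 20
`result = z + 16` → result = 36
`val = z * 2 - 6` → val = 34
`z = result + val` → z = 70
`result = z - result` → result = 34
So z = 70

Answer: 70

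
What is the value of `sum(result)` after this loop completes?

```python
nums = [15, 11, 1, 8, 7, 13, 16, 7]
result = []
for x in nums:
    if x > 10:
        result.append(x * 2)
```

Sum of doubled values > 10
`result` takes the values: [] → [30] → [30, 22] → [30, 22, 26] → [30, 22, 26, 32]
So `sum(result)` = 110

Answer: 110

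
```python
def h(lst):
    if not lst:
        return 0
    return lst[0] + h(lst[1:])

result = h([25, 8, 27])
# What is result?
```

25 + 8 + 27 + 0 = 60

Answer: 60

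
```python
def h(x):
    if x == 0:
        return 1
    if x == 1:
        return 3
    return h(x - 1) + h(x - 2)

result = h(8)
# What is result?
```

Build up from base cases: h(0)=1, h(1)=3, h(2)=4, h(3)=7, h(4)=11, h(5)=18, h(6)=29, ..., h(8)=76

Answer: 76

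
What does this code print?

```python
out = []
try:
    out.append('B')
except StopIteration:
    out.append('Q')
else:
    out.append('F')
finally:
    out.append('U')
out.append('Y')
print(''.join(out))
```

Execution trace: 'B' (try body, no exception) → 'F' (else) → 'U' (finally) → 'Y' (after the try/except). Output: BFUY

Answer: BFUY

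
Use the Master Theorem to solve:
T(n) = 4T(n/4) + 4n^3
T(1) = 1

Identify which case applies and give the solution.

a=4, b=4, f(n)=4n^3. log_4(4) = 1. Since c=3 > 1 and the regularity condition holds (4(n/4)^3 = (4/4^3)n^3 with 4/4^3 < 1), Case 3 applies: T(n) = Θ(f(n)) = O(n^3).

Answer: O(n^3) - Case 3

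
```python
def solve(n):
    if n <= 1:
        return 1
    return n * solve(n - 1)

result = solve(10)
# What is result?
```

solve(10) = 10 * 9 * 8 * 7 * 6 * 5 * 4 * 3 * 2 * 1 = 3628800

Answer: 3628800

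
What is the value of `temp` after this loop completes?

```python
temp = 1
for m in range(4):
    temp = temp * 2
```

Multiply by 2, 4 times: 1 * 2^4 = 16
`temp` takes the values: 1 → 2 → 4 → 8 → 16

Answer: 16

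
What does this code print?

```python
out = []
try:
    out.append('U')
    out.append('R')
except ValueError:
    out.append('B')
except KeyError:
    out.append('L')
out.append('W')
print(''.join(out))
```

Execution trace: 'U' (try body) → 'R' (try body, no exception) → 'W' (after the try/except). Output: URW

Answer: URW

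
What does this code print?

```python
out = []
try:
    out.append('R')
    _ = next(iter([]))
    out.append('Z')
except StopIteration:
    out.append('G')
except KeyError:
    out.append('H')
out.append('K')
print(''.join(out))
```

Execution trace: 'R' (try body) → 'G' (except StopIteration) → 'K' (after the try/except). Output: RGK

Answer: RGK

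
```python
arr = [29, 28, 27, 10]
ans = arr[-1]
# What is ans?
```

Trace:
`arr = [29, 28, 27, 10]` → arr = [29, 28, 27, 10]
`ans = arr[-1]` → ans = 10
So ans = 10

Answer: 10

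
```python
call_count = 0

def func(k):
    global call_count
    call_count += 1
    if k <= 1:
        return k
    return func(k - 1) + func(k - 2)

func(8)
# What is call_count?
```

Calls(k) = 1 + Calls(k-1) + Calls(k-2); Calls(0)=Calls(1)=1. For k=8 this gives 67.

Answer: 67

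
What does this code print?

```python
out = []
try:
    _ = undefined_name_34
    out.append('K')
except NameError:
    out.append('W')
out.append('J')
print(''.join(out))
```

Execution trace: 'W' (except NameError) → 'J' (after the try/except). Output: WJ

Answer: WJ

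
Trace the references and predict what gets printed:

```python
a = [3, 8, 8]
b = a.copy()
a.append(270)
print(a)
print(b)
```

Key concept: list.copy() creates independent copy.
Step by step:
`a = [3, 8, 8]` → a = [3, 8, 8]
`b = a.copy()` → b = [3, 8, 8]
`a.append(270)` → a = [3, 8, 8, 270]
`print(a)` → prints [3, 8, 8, 270]
`print(b)` → prints [3, 8, 8]

Answer:
[3, 8, 8, 270]
[3, 8, 8]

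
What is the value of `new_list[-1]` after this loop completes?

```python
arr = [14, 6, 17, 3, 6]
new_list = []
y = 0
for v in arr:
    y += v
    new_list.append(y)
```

Cumulative sum ends at 46
`new_list` takes the values: [] → [14] → [14, 20] → [14, 20, 37] → [14, 20, 37, 40] → [14, 20, 37, 40, 46]
So `new_list[-1]` = 46

Answer: 46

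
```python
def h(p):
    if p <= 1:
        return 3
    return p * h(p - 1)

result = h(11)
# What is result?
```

h(11) = 11 * 10 * 9 * 8 * 7 * 6 * 5 * 4 * 3 * 2 * 3 = 119750400

Answer: 119750400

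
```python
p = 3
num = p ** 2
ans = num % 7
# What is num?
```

Trace:
`p = 3` → p = 3
`num = p ** 2` → num = 9
`ans = num % 7` → ans = 2
So num = 9

Answer: 9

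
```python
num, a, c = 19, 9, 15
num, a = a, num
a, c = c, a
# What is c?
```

Trace:
`num, a, c = 19, 9, 15` → num = 19; a = 9; c = 15
`num, a = a, num` → num = 9; a = 19
`a, c = c, a` → a = 15; c = 19
So c = 19

Answer: 19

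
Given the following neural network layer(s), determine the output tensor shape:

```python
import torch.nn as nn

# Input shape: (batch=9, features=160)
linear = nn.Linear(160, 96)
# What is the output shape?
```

Input: (9, 160) -> Output: (9, 96)

Answer: (9, 96)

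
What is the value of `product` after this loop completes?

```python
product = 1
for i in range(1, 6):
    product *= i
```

5! = 120
`product` takes the values: 1 → 2 → 6 → 24 → 120

Answer: 120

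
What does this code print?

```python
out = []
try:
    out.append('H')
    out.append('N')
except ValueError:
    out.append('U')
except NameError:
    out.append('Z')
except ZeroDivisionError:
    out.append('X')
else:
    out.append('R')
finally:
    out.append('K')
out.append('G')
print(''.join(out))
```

Execution trace: 'H' (try body) → 'N' (try body, no exception) → 'R' (else) → 'K' (finally) → 'G' (after the try/except). Output: HNRKG

Answer: HNRKG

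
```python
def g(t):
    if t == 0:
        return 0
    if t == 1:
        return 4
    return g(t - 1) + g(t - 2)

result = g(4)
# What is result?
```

Build up from base cases: g(0)=0, g(1)=4, g(2)=4, g(3)=8, g(4)=12

Answer: 12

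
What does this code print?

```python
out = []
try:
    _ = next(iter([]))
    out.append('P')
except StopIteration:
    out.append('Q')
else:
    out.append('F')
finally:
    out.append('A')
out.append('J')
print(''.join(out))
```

Execution trace: 'Q' (except StopIteration) → 'A' (finally) → 'J' (after the try/except). Output: QAJ

Answer: QAJ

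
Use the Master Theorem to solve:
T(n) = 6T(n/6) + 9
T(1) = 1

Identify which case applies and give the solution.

a=6, b=6, f(n)=9. log_6(6) = 1. Since c=0 < 1, Case 1 applies: T(n) = Θ(n^log_b(a)) = O(n).

Answer: O(n) - Case 1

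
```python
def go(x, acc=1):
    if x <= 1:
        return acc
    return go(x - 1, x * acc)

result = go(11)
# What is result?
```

Accumulator trace (n, acc): (11, 1) -> (10, 11) -> (9, 110) -> (8, 990) -> (7, 7920) -> (6, 55440) -> (5, 332640) -> (4, 1663200) -> (3, 6652800) -> (2, 19958400) -> (1, 39916800) -> return 39916800

Answer: 39916800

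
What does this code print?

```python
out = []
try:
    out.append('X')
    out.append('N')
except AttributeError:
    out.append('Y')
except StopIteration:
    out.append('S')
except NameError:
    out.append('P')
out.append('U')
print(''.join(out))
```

Execution trace: 'X' (try body) → 'N' (try body, no exception) → 'U' (after the try/except). Output: XNU

Answer: XNU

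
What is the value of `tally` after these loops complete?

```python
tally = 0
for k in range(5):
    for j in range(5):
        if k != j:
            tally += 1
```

5² - 5 (exclude diagonal)
`tally` takes the values: 0 → 1 → 2 → 3 → 4 → 5 → 6 → 7 → 8 → 9 → 10 → 11 → 12 → 13 → 14 → 15 → 16 → 17 → 18 → 19 → 20

Answer: 20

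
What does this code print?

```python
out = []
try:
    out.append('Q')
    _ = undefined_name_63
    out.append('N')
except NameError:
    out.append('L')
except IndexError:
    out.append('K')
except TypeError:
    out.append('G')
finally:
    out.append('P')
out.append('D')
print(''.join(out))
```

Execution trace: 'Q' (try body) → 'L' (except NameError) → 'P' (finally) → 'D' (after the try/except). Output: QLPD

Answer: QLPD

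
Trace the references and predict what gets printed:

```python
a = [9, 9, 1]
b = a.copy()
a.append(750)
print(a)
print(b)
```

Key concept: list.copy() creates independent copy.
Step by step:
`a = [9, 9, 1]` → a = [9, 9, 1]
`b = a.copy()` → b = [9, 9, 1]
`a.append(750)` → a = [9, 9, 1, 750]
`print(a)` → prints [9, 9, 1, 750]
`print(b)` → prints [9, 9, 1]

Answer:
[9, 9, 1, 750]
[9, 9, 1]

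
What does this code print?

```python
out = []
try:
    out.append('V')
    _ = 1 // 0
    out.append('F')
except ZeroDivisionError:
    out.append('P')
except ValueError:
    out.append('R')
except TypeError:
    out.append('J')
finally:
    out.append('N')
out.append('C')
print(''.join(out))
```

Execution trace: 'V' (try body) → 'P' (except ZeroDivisionError) → 'N' (finally) → 'C' (after the try/except). Output: VPNC

Answer: VPNC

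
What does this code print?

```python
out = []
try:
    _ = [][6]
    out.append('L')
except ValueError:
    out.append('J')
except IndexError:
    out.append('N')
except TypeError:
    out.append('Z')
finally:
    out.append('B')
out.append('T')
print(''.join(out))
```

Execution trace: 'N' (except IndexError) → 'B' (finally) → 'T' (after the try/except). Output: NBT

Answer: NBT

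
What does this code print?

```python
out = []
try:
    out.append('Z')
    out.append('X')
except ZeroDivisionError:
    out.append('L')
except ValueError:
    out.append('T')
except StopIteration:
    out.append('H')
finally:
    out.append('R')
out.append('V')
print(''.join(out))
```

Execution trace: 'Z' (try body) → 'X' (try body, no exception) → 'R' (finally) → 'V' (after the try/except). Output: ZXRV

Answer: ZXRV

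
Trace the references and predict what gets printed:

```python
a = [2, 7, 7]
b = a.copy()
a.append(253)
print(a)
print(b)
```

Key concept: list.copy() creates independent copy.
Step by step:
`a = [2, 7, 7]` → a = [2, 7, 7]
`b = a.copy()` → b = [2, 7, 7]
`a.append(253)` → a = [2, 7, 7, 253]
`print(a)` → prints [2, 7, 7, 253]
`print(b)` → prints [2, 7, 7]

Answer:
[2, 7, 7, 253]
[2, 7, 7]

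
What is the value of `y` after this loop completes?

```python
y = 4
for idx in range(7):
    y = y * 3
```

Multiply by 3, 7 times: 4 * 3^7 = 8748
`y` takes the values: 4 → 12 → 36 → 108 → 324 → 972 → 2916 → 8748

Answer: 8748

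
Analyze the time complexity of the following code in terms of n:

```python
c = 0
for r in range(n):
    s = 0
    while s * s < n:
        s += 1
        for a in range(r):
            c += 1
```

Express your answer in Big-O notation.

Each loop level contributes: n × √n × n. Multiplying the contributions gives O(n^2√n).

Answer: O(n^2√n)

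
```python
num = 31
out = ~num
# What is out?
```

Trace:
`num = 31` → num = 31
`out = ~num` → out = -32
So out = -32

Answer: -32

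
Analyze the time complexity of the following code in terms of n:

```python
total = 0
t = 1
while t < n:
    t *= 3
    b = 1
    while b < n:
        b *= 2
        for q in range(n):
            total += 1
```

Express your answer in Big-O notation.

Each loop level contributes: log n × log n × n. Multiplying the contributions gives O(n log² n).

Answer: O(n log² n)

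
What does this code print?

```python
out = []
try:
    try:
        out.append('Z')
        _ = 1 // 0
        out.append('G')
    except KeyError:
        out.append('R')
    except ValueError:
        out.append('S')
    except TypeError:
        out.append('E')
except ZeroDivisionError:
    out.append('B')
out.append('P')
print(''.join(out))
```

Execution trace: 'Z' (inner try body) → 'B' (outer except ZeroDivisionError) → 'P' (after the try/except). Output: ZBP

Answer: ZBP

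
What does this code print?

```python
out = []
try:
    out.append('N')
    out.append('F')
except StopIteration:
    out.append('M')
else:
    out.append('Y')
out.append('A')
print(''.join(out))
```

Execution trace: 'N' (try body) → 'F' (try body, no exception) → 'Y' (else) → 'A' (after the try/except). Output: NFYA

Answer: NFYA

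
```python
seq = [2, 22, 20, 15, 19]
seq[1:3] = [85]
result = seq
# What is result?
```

Trace:
`seq = [2, 22, 20, 15, 19]` → seq = [2, 22, 20, 15, 19]
`seq[1:3] = [85]` → seq = [2, 85, 15, 19]
`result = seq` → result = [2, 85, 15, 19]
So result = [2, 85, 15, 19]

Answer: [2, 85, 15, 19]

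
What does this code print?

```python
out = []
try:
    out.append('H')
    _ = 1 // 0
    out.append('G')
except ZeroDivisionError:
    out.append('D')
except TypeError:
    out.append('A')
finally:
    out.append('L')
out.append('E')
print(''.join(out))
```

Execution trace: 'H' (try body) → 'D' (except ZeroDivisionError) → 'L' (finally) → 'E' (after the try/except). Output: HDLE

Answer: HDLE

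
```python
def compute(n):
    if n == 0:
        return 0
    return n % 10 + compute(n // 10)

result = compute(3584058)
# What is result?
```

Sum of digits of 3584058: 8 + 5 + 0 + 4 + 8 + 5 + 3 = 33

Answer: 33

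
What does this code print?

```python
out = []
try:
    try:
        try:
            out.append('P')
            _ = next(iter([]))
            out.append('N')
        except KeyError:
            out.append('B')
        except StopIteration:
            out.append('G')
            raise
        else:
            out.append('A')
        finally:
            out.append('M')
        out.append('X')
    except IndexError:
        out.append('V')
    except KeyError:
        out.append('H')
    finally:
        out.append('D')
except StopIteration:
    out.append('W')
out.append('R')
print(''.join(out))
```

Execution trace: 'P' (inner try body) → 'G' (inner except StopIteration) → 'M' (inner finally) → 'D' (finally) → 'W' (outer except StopIteration) → 'R' (after the try/except). Output: PGMDWR

Answer: PGMDWR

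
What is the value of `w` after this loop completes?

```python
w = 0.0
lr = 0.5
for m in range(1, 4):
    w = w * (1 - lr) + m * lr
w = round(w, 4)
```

Moving average with lr=0.5
`w` takes the values: 0.0 → 0.5 → 1.25 → 2.125

Answer: 2.125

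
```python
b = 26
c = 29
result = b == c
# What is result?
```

Trace:
`b = 26` → b = 26
`c = 29` → c = 29
`result = b == c` → result = False
So result = False

Answer: False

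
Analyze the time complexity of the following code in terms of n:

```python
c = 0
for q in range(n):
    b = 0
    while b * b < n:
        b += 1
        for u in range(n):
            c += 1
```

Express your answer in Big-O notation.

Each loop level contributes: n × √n × n. Multiplying the contributions gives O(n^2√n).

Answer: O(n^2√n)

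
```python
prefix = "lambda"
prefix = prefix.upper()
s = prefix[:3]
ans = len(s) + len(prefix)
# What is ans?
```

Trace:
`prefix = "lambda"` → prefix = 'lambda'
`prefix = prefix.upper()` → prefix = 'LAMBDA'
`s = prefix[:3]` → s = 'LAM'
`ans = len(s) + len(prefix)` → ans = 9
So ans = 9

Answer: 9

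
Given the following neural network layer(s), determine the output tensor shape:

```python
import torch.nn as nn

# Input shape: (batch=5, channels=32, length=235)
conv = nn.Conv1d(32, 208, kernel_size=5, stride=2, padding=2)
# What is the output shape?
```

Input: (5, 32, 235) -> Output: (5, 208, 118)

Answer: (5, 208, 118)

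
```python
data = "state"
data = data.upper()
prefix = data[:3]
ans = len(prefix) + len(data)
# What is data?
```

Trace:
`data = "state"` → data = 'state'
`data = data.upper()` → data = 'STATE'
`prefix = data[:3]` → prefix = 'STA'
`ans = len(prefix) + len(data)` → ans = 8
So data = 'STATE'

Answer: 'STATE'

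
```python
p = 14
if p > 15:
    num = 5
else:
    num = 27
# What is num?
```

Trace:
`p = 14` → p = 14
`if p > 15: ...` → p > 15 is False, take else branch → num = 27
So num = 27

Answer: 27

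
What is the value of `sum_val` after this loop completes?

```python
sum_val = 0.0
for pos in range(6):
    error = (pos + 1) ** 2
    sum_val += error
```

Sum of squared losses 1² + 2² + ... + 6²
`sum_val` takes the values: 0.0 → 1.0 → 5.0 → 14.0 → 30.0 → 55.0 → 91.0

Answer: 91.0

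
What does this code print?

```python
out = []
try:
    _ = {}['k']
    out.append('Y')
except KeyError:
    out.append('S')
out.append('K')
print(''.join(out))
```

Execution trace: 'S' (except KeyError) → 'K' (after the try/except). Output: SK

Answer: SK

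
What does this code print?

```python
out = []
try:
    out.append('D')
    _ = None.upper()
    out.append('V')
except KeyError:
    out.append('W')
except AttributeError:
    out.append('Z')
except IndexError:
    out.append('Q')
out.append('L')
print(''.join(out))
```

Execution trace: 'D' (try body) → 'Z' (except AttributeError) → 'L' (after the try/except). Output: DZL

Answer: DZL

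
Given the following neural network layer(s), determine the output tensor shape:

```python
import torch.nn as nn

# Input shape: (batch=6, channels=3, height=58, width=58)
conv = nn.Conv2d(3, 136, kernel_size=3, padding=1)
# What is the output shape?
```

Input: (6, 3, 58, 58) -> Output: (6, 136, 58, 58)

Answer: (6, 136, 58, 58)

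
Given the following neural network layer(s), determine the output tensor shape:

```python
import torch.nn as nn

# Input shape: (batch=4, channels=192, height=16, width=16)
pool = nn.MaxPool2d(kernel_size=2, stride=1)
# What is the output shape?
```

Input: (4, 192, 16, 16) -> Output: (4, 192, 15, 15)

Answer: (4, 192, 15, 15)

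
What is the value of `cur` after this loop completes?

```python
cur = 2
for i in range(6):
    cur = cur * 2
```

Multiply by 2, 6 times: 2 * 2^6 = 128
`cur` takes the values: 2 → 4 → 8 → 16 → 32 → 64 → 128

Answer: 128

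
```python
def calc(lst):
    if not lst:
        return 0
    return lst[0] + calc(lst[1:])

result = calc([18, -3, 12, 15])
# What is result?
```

18 + (-3) + 12 + 15 + 0 = 42

Answer: 42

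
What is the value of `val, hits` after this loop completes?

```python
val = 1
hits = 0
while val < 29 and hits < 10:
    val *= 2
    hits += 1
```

Double until >= 29 or 10 iterations
`val, hits` takes the values: (1, 0) → (2, 0) → (2, 1) → (4, 1) → (4, 2) → (8, 2) → (8, 3) → (16, 3) → (16, 4) → (32, 4) → (32, 5)

Answer: 32, 5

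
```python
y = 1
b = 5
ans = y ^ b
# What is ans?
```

Trace:
`y = 1` → y = 1
`b = 5` → b = 5
`ans = y ^ b` → ans = 4
So ans = 4

Answer: 4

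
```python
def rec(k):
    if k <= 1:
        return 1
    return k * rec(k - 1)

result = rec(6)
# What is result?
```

rec(6) = 6 * 5 * 4 * 3 * 2 * 1 = 720

Answer: 720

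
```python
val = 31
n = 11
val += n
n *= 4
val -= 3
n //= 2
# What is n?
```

Trace:
`val = 31` → val = 31
`n = 11` → n = 11
`val += n` → val = 42
`n *= 4` → n = 44
`val -= 3` → val = 39
`n //= 2` → n = 22
So n = 22

Answer: 22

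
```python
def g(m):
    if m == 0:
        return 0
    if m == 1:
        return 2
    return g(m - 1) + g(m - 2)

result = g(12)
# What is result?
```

Build up from base cases: g(0)=0, g(1)=2, g(2)=2, g(3)=4, g(4)=6, g(5)=10, g(6)=16, ..., g(12)=288

Answer: 288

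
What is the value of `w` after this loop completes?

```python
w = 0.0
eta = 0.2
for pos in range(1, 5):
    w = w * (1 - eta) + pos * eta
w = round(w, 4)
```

Moving average with lr=0.2
`w` takes the values: 0.0 → 0.2 → 0.56 → 1.048 → 1.6384

Answer: 1.6384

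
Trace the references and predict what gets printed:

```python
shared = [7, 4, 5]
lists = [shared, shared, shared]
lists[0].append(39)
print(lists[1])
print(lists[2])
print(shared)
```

Key concept: list of same reference.
Step by step:
`shared = [7, 4, 5]` → shared = [7, 4, 5]
`lists = [shared, shared, shared]` → lists = [[7, 4, 5], [7, 4, 5], [7, 4, 5]]
`lists[0].append(39)` → shared = [7, 4, 5, 39]; lists = [[7, 4, 5, 39], [7, 4, 5, 39], [7, 4, 5, 39]]
`print(lists[1])` → prints [7, 4, 5, 39]
`print(lists[2])` → prints [7, 4, 5, 39]
`print(shared)` → prints [7, 4, 5, 39]

Answer:
[7, 4, 5, 39]
[7, 4, 5, 39]
[7, 4, 5, 39]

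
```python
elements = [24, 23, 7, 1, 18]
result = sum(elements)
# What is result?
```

Trace:
`elements = [24, 23, 7, 1, 18]` → elements = [24, 23, 7, 1, 18]
`result = sum(elements)` → result = 73
So result = 73

Answer: 73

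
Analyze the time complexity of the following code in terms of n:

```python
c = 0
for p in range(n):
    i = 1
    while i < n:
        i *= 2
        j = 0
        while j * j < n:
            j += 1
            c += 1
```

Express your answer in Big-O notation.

Each loop level contributes: n × log n × √n. Multiplying the contributions gives O(n√n log n).

Answer: O(n√n log n)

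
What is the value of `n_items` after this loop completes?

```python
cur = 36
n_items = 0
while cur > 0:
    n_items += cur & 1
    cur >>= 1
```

Count set bits in 36 (binary: 0b100100)
`n_items` takes the values: 0 → 1 → 2

Answer: 2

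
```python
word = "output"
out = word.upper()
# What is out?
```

Trace:
`word = "output"` → word = 'output'
`out = word.upper()` → out = 'OUTPUT'
So out = 'OUTPUT'

Answer: 'OUTPUT'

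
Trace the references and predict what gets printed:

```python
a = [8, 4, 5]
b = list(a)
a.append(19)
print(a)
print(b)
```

Key concept: list() constructor creates copy.
Step by step:
`a = [8, 4, 5]` → a = [8, 4, 5]
`b = list(a)` → b = [8, 4, 5]
`a.append(19)` → a = [8, 4, 5, 19]
`print(a)` → prints [8, 4, 5, 19]
`print(b)` → prints [8, 4, 5]

Answer:
[8, 4, 5, 19]
[8, 4, 5]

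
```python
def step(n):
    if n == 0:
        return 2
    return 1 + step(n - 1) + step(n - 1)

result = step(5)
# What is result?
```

step(n) = 1 + 2·step(n-1), step(0)=2. Closed form: (2+1)·2^5 - 1 = 95.

Answer: 95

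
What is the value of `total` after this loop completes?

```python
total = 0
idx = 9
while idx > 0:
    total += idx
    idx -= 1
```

Sum 9 down to 1
`total` takes the values: 0 → 9 → 17 → 24 → 30 → 35 → 39 → 42 → 44 → 45

Answer: 45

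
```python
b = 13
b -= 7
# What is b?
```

Trace:
`b = 13` → b = 13
`b -= 7` → b = 6
So b = 6

Answer: 6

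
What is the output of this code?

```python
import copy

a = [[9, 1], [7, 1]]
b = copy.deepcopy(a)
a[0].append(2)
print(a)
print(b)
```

Key concept: deep copy is fully independent.
Step by step:
`a = [[9, 1], [7, 1]]` → a = [[9, 1], [7, 1]]
`b = copy.deepcopy(a)` → b = [[9, 1], [7, 1]]
`a[0].append(2)` → a = [[9, 1, 2], [7, 1]]
`print(a)` → prints [[9, 1, 2], [7, 1]]
`print(b)` → prints [[9, 1], [7, 1]]

Answer:
[[9, 1, 2], [7, 1]]
[[9, 1], [7, 1]]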